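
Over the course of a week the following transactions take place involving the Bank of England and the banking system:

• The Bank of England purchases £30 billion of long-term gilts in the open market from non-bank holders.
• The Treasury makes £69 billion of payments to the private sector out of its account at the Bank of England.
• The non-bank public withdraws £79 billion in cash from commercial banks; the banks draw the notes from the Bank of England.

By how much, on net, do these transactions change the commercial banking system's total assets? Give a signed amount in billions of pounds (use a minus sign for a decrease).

Asset purchase (from non-banks) £30 billion: bank balance sheets expand → +£30B.
Government spending £69 billion: bank balance sheets expand → +£69B.
Currency withdrawal £79 billion: bank balance sheets shrink → −£79B.
Net: 30 + 69 − 79 = +£20 billion.

+£20 billion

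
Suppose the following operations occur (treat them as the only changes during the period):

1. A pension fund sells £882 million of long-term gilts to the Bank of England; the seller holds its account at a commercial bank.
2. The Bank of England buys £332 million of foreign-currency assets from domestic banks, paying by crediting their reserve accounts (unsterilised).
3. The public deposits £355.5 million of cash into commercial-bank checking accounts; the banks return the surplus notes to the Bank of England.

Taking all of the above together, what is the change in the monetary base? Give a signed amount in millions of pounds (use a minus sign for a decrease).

Asset purchase (from non-banks) £882 million: Bank of England balance sheet expands → +£882M.
FX purchase £332 million: Bank of England balance sheet expands → +£332M.
Currency deposit £355.5 million: just a shift between currency and reserves — both are base money → 0.
Net: 882 + 332 + 0 = +£1214 million.

+£1214 million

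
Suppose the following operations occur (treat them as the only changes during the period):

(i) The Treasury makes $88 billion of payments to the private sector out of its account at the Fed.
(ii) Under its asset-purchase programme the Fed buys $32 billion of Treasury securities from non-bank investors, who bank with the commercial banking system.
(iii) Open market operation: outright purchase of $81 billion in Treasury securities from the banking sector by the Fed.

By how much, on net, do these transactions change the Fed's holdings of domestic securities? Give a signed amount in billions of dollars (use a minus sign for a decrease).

+$113 billion

Government spending $88 billion: the Fed's securities portfolio is untouched → 0.
Asset purchase (from non-banks) $32 billion: securities added to the Fed's portfolio → +$32B.
OMO purchase (from banks) $81 billion: securities added to the Fed's portfolio → +$81B.
Net: 0 + 32 + 81 = +$113 billion.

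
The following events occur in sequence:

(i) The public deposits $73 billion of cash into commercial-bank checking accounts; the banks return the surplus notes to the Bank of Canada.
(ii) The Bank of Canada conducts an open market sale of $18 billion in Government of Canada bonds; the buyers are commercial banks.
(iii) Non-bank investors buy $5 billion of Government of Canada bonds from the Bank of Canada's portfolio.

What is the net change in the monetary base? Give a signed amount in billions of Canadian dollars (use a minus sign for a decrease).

Currency deposit $73 billion: just a shift between currency and reserves — both are base money → 0.
OMO sale (to banks) $18 billion: Bank of Canada balance sheet contracts → −$18B.
Asset sale (to non-banks) $5 billion: Bank of Canada balance sheet contracts → −$5B.
Net: 0 − 18 − 5 = -$23 billion.

-$23 billion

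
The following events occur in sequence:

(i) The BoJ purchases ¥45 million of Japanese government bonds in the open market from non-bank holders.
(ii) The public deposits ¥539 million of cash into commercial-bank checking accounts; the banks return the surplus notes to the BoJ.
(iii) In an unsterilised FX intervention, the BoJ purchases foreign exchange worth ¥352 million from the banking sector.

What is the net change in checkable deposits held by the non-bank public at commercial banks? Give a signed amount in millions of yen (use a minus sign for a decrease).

Asset purchase (from non-banks) ¥45 million: non-bank counterparties' bank balances rise → +¥45M.
Currency deposit ¥539 million: non-bank counterparties' bank balances rise → +¥539M.
FX purchase ¥352 million: the counterparty is a bank, so public deposits are unchanged → 0.
Net: 45 + 539 + 0 = +¥584 million.

+¥584 million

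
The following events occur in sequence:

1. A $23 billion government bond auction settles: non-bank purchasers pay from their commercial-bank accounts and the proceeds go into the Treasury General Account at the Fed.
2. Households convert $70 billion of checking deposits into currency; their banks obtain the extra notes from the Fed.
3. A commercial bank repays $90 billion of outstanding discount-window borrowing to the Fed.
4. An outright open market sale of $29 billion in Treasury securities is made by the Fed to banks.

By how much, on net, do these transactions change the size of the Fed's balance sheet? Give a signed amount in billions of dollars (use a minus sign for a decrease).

-$119 billion

Fed balance sheet:
  Assets:      Securities −$29B, Loans to banks −$90B
  Liabilities: Bank reserves −$212B, Currency in circulation +$70B, Government deposits +$23B
Commercial banking system:
  Assets:      Reserves at CB −$212B, Securities +$29B
  Liabilities: Checkable deposits −$93B, Borrowings from CB −$90B
Change in total Fed assets = -$119 billion.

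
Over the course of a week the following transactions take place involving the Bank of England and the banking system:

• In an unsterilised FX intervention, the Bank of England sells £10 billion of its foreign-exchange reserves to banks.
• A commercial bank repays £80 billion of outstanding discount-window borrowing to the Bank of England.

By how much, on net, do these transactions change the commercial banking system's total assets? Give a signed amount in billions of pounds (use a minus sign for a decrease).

-£80 billion

Bank of England balance sheet:
  Assets:      Loans to banks −£80B, Foreign assets −£10B
  Liabilities: Bank reserves −£90B
Commercial banking system:
  Assets:      Reserves at CB −£90B, Foreign assets +£10B
  Liabilities: Borrowings from CB −£80B
Change in total bank assets = -£80 billion.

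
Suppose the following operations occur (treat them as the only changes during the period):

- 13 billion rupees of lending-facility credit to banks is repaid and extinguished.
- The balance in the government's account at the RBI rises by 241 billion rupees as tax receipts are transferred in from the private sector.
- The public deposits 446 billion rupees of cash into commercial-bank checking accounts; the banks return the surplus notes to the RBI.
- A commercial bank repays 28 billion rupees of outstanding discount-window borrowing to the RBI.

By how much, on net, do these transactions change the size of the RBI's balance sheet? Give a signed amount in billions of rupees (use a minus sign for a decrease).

Discount-window repayment 13 billion rupees: an RBI asset is shed → −13B.
Government account inflow 241 billion rupees: only the composition of liabilities changes → 0.
Currency deposit 446 billion rupees: only the composition of liabilities changes → 0.
Discount-window repayment 28 billion rupees: an RBI asset is shed → −28B.
Net: −13 + 0 + 0 − 28 = -41 billion.

-41 billion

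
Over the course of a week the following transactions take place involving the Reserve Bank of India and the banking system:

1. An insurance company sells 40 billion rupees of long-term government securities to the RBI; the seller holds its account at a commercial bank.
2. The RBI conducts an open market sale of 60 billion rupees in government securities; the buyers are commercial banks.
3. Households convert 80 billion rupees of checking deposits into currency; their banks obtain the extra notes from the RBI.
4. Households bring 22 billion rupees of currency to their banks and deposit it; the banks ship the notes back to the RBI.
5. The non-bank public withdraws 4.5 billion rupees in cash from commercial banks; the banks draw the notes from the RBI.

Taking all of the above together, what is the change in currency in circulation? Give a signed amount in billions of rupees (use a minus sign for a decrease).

+62.5 billion

RBI balance sheet:
  Assets:      Securities −20B
  Liabilities: Bank reserves −82.5B, Currency in circulation +62.5B
Commercial banking system:
  Assets:      Reserves at CB −82.5B, Securities +60B
  Liabilities: Checkable deposits −22.5B
So the change in currency in circulation is +62.5 billion.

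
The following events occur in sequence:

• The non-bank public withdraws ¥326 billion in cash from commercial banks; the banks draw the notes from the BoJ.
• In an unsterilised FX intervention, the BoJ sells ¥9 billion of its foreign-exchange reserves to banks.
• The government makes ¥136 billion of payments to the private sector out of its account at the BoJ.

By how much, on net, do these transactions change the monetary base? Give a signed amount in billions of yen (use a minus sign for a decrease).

+¥127 billion

Currency withdrawal ¥326 billion: just a shift between currency and reserves — both are base money → 0.
FX sale ¥9 billion: BoJ balance sheet contracts → −¥9B.
Government spending ¥136 billion: a non-base liability converts back to reserves → +¥136B.
Net: 0 − 9 + 136 = +¥127 billion.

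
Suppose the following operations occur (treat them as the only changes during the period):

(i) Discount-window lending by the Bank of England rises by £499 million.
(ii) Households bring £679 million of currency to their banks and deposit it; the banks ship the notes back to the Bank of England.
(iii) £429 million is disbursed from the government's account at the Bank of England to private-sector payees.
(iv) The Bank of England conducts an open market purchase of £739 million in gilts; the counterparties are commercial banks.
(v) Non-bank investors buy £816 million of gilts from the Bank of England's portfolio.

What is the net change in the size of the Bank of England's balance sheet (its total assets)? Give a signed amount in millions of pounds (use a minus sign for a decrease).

Bank of England balance sheet:
  Assets:      Securities −£77M, Loans to banks +£499M
  Liabilities: Bank reserves +£1530M, Currency in circulation −£679M, Government deposits −£429M
Change in total Bank of England assets = +£422 million.

+£422 million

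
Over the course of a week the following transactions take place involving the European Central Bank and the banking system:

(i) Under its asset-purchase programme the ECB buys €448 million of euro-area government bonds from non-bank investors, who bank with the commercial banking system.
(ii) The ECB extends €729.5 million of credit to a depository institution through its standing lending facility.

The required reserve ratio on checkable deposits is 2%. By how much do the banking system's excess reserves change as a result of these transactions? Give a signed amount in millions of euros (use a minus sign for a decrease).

Asset purchase (from non-banks) €448 million: reserves +€448M, deposits +€448M.
Discount-window loan €729.5 million: reserves +€729.5M, deposits 0.
Totals: Δreserves = +€1177.5M, Δdeposits = +€448M.
Δrequired reserves = 2% × +€448M = +€8.96M.
Δexcess reserves = Δreserves − Δrequired = +€1177.5M − (+€8.96M) = +€1168.54 million.

+€1168.54 million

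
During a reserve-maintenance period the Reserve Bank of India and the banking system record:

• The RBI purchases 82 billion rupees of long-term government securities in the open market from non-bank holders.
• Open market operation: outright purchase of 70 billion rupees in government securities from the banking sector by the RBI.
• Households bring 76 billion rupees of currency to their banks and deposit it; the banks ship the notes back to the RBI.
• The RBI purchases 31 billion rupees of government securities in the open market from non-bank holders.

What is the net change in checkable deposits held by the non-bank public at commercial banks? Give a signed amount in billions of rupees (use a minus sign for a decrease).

Asset purchase (from non-banks) 82 billion rupees: non-bank counterparties' bank balances rise → +82B.
OMO purchase (from banks) 70 billion rupees: the counterparty is a bank, so public deposits are unchanged → 0.
Currency deposit 76 billion rupees: non-bank counterparties' bank balances rise → +76B.
Asset purchase (from non-banks) 31 billion rupees: non-bank counterparties' bank balances rise → +31B.
Net: 82 + 0 + 76 + 31 = +189 billion.

+189 billion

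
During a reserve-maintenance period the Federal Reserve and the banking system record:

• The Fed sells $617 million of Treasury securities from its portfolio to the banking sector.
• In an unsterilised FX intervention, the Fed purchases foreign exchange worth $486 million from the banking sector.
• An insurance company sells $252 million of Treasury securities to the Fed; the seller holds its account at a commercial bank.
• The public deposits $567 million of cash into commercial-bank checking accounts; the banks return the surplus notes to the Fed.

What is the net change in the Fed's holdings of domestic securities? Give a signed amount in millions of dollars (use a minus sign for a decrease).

-$365 million

OMO sale (to banks) $617 million: securities removed from the Fed's portfolio → −$617M.
FX purchase $486 million: the Fed's securities portfolio is untouched → 0.
Asset purchase (from non-banks) $252 million: securities added to the Fed's portfolio → +$252M.
Currency deposit $567 million: the Fed's securities portfolio is untouched → 0.
Net: −617 + 0 + 252 + 0 = -$365 million.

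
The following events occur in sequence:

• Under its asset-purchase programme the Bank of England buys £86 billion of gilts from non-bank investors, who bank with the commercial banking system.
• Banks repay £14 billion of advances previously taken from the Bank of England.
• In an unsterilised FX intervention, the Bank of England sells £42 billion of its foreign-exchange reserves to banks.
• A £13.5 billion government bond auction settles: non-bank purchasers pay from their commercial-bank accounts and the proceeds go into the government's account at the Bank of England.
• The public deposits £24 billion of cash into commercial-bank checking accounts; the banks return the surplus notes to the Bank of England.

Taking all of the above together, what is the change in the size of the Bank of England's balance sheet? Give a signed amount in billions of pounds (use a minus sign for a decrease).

Asset purchase (from non-banks) £86 billion: a Bank of England asset is acquired → +£86B.
Discount-window repayment £14 billion: a Bank of England asset is shed → −£14B.
FX sale £42 billion: a Bank of England asset is shed → −£42B.
Government account inflow £13.5 billion: only the composition of liabilities changes → 0.
Currency deposit £24 billion: only the composition of liabilities changes → 0.
Net: 86 − 14 − 42 + 0 + 0 = +£30 billion.

+£30 billion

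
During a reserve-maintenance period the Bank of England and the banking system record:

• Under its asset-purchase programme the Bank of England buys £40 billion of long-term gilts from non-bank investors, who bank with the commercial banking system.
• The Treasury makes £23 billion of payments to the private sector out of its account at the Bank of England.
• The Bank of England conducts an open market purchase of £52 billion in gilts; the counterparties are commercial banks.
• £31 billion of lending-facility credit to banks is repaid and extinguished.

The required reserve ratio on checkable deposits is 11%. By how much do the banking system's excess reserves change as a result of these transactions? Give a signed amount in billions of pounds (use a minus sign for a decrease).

Asset purchase (from non-banks) £40 billion: reserves +£40B, deposits +£40B.
Government spending £23 billion: reserves +£23B, deposits +£23B.
OMO purchase (from banks) £52 billion: reserves +£52B, deposits 0.
Discount-window repayment £31 billion: reserves −£31B, deposits 0.
Totals: Δreserves = +£84B, Δdeposits = +£63B.
Δrequired reserves = 11% × +£63B = +£6.93B.
Δexcess reserves = Δreserves − Δrequired = +£84B − (+£6.93B) = +£77.07 billion.

+£77.07 billion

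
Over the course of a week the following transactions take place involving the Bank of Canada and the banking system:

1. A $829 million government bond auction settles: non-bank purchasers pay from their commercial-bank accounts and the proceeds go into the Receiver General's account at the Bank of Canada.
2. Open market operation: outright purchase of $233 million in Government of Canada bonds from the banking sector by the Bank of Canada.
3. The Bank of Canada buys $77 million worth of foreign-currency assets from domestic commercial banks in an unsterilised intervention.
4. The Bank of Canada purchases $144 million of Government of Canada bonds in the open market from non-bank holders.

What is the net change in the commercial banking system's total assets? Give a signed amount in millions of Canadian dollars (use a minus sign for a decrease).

-$685 million

Government account inflow $829 million: bank balance sheets shrink → −$829M.
OMO purchase (from banks) $233 million: just an asset swap on bank balance sheets → 0.
FX purchase $77 million: just an asset swap on bank balance sheets → 0.
Asset purchase (from non-banks) $144 million: bank balance sheets expand → +$144M.
Net: −829 + 0 + 0 + 144 = -$685 million.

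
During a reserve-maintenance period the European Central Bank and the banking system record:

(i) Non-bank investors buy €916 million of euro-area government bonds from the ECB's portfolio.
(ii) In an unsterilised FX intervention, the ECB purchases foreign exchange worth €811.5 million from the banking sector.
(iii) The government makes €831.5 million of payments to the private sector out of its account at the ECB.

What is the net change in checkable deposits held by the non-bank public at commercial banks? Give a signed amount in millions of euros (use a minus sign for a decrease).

ECB balance sheet:
  Assets:      Securities −€916M, Foreign assets +€811.5M
  Liabilities: Bank reserves +€727M, Government deposits −€831.5M
Commercial banking system:
  Assets:      Reserves at CB +€727M, Foreign assets −€811.5M
  Liabilities: Checkable deposits −€84.5M
So the change in checkable deposits held by the non-bank public at commercial banks is -€84.5 million.

-€84.5 million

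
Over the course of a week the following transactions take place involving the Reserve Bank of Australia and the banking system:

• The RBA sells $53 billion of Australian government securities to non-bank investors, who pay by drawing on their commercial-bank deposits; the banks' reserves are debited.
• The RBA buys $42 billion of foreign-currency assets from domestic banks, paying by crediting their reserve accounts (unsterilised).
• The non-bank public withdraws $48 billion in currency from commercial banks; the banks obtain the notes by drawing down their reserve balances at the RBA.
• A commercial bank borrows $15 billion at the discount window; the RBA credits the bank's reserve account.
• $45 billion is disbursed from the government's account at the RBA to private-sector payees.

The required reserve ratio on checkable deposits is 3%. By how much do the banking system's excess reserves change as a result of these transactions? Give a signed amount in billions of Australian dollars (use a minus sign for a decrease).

Asset sale (to non-banks) $53 billion: reserves −$53B, deposits −$53B.
FX purchase $42 billion: reserves +$42B, deposits 0.
Currency withdrawal $48 billion: reserves −$48B, deposits −$48B.
Discount-window loan $15 billion: reserves +$15B, deposits 0.
Government spending $45 billion: reserves +$45B, deposits +$45B.
Totals: Δreserves = +$1B, Δdeposits = −$56B.
Δrequired reserves = 3% × −$56B = −$1.68B.
Δexcess reserves = Δreserves − Δrequired = +$1B − (−$1.68B) = +$2.68 billion.

+$2.68 billion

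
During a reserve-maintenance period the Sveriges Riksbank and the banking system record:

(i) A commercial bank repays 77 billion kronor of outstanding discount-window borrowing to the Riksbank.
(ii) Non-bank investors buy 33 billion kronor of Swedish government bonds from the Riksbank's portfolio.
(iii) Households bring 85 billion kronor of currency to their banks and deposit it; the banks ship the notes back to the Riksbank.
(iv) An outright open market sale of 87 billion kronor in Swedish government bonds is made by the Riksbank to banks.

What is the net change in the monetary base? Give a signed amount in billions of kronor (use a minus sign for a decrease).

Discount-window repayment 77 billion kronor: Riksbank balance sheet contracts → −77B.
Asset sale (to non-banks) 33 billion kronor: Riksbank balance sheet contracts → −33B.
Currency deposit 85 billion kronor: just a shift between currency and reserves — both are base money → 0.
OMO sale (to banks) 87 billion kronor: Riksbank balance sheet contracts → −87B.
Net: −77 − 33 + 0 − 87 = -197 billion.

-197 billion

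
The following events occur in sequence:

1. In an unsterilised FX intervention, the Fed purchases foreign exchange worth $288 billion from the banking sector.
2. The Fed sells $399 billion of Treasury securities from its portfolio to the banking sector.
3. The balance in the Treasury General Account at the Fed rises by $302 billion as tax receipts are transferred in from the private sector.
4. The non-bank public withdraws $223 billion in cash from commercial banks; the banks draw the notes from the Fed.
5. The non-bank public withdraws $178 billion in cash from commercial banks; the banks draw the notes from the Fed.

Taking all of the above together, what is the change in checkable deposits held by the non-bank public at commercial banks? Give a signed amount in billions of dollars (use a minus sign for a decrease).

Fed balance sheet:
  Assets:      Securities −$399B, Foreign assets +$288B
  Liabilities: Bank reserves −$814B, Currency in circulation +$401B, Government deposits +$302B
Commercial banking system:
  Assets:      Reserves at CB −$814B, Securities +$399B, Foreign assets −$288B
  Liabilities: Checkable deposits −$703B
So the change in checkable deposits held by the non-bank public at commercial banks is -$703 billion.

-$703 billion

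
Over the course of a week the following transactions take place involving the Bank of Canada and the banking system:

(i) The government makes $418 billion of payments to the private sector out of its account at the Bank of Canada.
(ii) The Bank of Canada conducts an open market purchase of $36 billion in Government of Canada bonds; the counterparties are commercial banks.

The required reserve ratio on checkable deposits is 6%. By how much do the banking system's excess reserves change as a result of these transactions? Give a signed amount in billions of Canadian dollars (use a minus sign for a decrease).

+$428.92 billion

Government spending $418 billion: reserves +$418B, deposits +$418B.
OMO purchase (from banks) $36 billion: reserves +$36B, deposits 0.
Totals: Δreserves = +$454B, Δdeposits = +$418B.
Δrequired reserves = 6% × +$418B = +$25.08B.
Δexcess reserves = Δreserves − Δrequired = +$454B − (+$25.08B) = +$428.92 billion.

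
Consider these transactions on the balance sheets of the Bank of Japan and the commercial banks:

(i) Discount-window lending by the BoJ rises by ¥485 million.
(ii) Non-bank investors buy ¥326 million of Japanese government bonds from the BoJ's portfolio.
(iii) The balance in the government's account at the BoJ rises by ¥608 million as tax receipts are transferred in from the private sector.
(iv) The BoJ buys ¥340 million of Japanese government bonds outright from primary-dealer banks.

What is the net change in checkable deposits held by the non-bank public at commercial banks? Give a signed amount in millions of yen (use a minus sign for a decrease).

Discount-window loan ¥485 million: the counterparty is a bank, so public deposits are unchanged → 0.
Asset sale (to non-banks) ¥326 million: non-bank counterparties' bank balances fall → −¥326M.
Government account inflow ¥608 million: non-bank counterparties' bank balances fall → −¥608M.
OMO purchase (from banks) ¥340 million: the counterparty is a bank, so public deposits are unchanged → 0.
Net: 0 − 326 − 608 + 0 = -¥934 million.

-¥934 million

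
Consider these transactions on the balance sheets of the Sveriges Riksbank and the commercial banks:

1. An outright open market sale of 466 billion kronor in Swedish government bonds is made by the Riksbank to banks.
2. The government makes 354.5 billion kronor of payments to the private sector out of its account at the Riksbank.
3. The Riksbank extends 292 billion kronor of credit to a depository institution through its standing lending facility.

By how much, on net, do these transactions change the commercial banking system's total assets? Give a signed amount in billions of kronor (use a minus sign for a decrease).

+646.5 billion

OMO sale (to banks) 466 billion kronor: just an asset swap on bank balance sheets → 0.
Government spending 354.5 billion kronor: bank balance sheets expand → +354.5B.
Discount-window loan 292 billion kronor: bank balance sheets expand → +292B.
Net: 0 + 354.5 + 292 = +646.5 billion.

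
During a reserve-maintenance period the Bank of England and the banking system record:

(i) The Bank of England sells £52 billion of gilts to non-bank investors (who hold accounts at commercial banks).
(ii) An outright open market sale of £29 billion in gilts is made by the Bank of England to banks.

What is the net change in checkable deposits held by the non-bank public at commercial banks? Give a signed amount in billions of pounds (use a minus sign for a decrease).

-£52 billion

Asset sale (to non-banks) £52 billion: non-bank counterparties' bank balances fall → −£52B.
OMO sale (to banks) £29 billion: the counterparty is a bank, so public deposits are unchanged → 0.
Net: −52 + 0 = -£52 billion.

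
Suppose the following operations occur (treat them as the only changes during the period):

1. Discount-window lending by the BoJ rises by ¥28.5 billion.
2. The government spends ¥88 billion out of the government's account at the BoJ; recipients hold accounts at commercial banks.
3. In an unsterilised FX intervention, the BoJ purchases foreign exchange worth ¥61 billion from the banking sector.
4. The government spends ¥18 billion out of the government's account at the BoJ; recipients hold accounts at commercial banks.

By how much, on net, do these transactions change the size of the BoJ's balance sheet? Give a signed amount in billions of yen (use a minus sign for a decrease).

Discount-window loan ¥28.5 billion: a BoJ asset is acquired → +¥28.5B.
Government spending ¥88 billion: only the composition of liabilities changes → 0.
FX purchase ¥61 billion: a BoJ asset is acquired → +¥61B.
Government spending ¥18 billion: only the composition of liabilities changes → 0.
Net: 28.5 + 0 + 61 + 0 = +¥89.5 billion.

+¥89.5 billion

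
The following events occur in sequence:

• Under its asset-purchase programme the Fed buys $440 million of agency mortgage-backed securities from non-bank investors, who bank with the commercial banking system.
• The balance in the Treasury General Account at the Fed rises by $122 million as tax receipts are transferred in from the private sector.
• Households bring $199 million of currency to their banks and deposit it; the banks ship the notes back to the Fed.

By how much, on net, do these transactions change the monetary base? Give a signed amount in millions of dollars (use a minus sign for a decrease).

Fed balance sheet:
  Assets:      Securities +$440M
  Liabilities: Bank reserves +$517M, Currency in circulation −$199M, Government deposits +$122M
Monetary base = currency + reserves: −$199M + (+$517M) = +$318 million.

+$318 million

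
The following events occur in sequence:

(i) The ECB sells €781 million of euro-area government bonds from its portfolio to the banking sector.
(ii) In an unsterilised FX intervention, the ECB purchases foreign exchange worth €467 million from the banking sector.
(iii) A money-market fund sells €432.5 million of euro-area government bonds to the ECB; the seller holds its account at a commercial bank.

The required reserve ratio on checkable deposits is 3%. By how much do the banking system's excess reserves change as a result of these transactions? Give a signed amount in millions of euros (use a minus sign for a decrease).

OMO sale (to banks) €781 million: reserves −€781M, deposits 0.
FX purchase €467 million: reserves +€467M, deposits 0.
Asset purchase (from non-banks) €432.5 million: reserves +€432.5M, deposits +€432.5M.
Totals: Δreserves = +€118.5M, Δdeposits = +€432.5M.
Δrequired reserves = 3% × +€432.5M = +€12.975M.
Δexcess reserves = Δreserves − Δrequired = +€118.5M − (+€12.975M) = +€105.525 million.

+€105.525 million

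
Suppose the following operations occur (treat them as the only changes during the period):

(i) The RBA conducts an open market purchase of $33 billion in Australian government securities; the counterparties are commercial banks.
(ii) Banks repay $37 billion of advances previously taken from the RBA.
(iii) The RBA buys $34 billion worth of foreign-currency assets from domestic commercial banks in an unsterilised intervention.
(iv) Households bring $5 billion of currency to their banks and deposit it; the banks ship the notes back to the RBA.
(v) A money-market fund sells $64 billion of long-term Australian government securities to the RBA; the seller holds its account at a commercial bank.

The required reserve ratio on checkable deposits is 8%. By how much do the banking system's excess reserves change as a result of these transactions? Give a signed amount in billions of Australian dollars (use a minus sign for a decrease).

+$93.48 billion

OMO purchase (from banks) $33 billion: reserves +$33B, deposits 0.
Discount-window repayment $37 billion: reserves −$37B, deposits 0.
FX purchase $34 billion: reserves +$34B, deposits 0.
Currency deposit $5 billion: reserves +$5B, deposits +$5B.
Asset purchase (from non-banks) $64 billion: reserves +$64B, deposits +$64B.
Totals: Δreserves = +$99B, Δdeposits = +$69B.
Δrequired reserves = 8% × +$69B = +$5.52B.
Δexcess reserves = Δreserves − Δrequired = +$99B − (+$5.52B) = +$93.48 billion.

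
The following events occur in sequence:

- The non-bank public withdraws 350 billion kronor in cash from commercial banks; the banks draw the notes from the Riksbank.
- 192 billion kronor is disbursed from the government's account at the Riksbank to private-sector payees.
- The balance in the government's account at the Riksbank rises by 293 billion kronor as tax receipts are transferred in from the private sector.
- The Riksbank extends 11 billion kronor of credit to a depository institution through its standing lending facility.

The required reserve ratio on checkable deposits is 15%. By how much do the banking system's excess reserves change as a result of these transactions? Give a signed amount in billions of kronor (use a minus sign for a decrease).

-372.35 billion

Currency withdrawal 350 billion kronor: reserves −350B, deposits −350B.
Government spending 192 billion kronor: reserves +192B, deposits +192B.
Government account inflow 293 billion kronor: reserves −293B, deposits −293B.
Discount-window loan 11 billion kronor: reserves +11B, deposits 0.
Totals: Δreserves = −440B, Δdeposits = −451B.
Δrequired reserves = 15% × −451B = −67.65B.
Δexcess reserves = Δreserves − Δrequired = −440B − (−67.65B) = -372.35 billion.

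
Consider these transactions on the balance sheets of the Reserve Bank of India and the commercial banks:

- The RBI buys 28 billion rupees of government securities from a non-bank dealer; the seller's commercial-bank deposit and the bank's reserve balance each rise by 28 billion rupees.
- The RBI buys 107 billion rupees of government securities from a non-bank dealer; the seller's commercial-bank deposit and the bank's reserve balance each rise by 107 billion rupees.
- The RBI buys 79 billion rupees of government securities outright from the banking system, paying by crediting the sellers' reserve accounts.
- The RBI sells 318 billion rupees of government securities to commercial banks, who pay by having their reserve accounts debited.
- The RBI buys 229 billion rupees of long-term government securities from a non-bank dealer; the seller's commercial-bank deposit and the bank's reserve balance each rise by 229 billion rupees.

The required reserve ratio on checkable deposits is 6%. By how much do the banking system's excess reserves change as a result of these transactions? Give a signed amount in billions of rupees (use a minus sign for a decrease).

Asset purchase (from non-banks) 28 billion rupees: reserves +28B, deposits +28B.
Asset purchase (from non-banks) 107 billion rupees: reserves +107B, deposits +107B.
OMO purchase (from banks) 79 billion rupees: reserves +79B, deposits 0.
OMO sale (to banks) 318 billion rupees: reserves −318B, deposits 0.
Asset purchase (from non-banks) 229 billion rupees: reserves +229B, deposits +229B.
Totals: Δreserves = +125B, Δdeposits = +364B.
Δrequired reserves = 6% × +364B = +21.84B.
Δexcess reserves = Δreserves − Δrequired = +125B − (+21.84B) = +103.16 billion.

+103.16 billion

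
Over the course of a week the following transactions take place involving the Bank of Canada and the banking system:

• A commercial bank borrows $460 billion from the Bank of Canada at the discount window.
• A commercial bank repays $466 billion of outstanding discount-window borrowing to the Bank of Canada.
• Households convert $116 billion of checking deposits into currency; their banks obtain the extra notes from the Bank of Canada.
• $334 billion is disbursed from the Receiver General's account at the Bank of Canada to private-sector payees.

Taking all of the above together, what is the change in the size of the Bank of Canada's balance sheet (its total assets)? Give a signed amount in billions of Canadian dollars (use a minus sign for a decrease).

Bank of Canada balance sheet:
  Assets:      Loans to banks −$6B
  Liabilities: Bank reserves +$212B, Currency in circulation +$116B, Government deposits −$334B
Change in total Bank of Canada assets = -$6 billion.

-$6 billion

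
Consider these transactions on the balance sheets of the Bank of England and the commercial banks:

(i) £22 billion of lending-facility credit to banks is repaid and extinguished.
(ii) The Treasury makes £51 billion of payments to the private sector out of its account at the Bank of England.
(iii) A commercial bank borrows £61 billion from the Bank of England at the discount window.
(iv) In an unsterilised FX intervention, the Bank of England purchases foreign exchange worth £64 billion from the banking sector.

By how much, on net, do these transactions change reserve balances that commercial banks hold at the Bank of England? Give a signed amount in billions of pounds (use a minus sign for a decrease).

+£154 billion

Discount-window repayment £22 billion: repayment is debited from reserves → −£22B.
Government spending £51 billion: government payments flow into bank reserve accounts → +£51B.
Discount-window loan £61 billion: the loan is credited to the bank's reserve account → +£61B.
FX purchase £64 billion: the Bank of England pays by crediting reserve accounts → +£64B.
Net: −22 + 51 + 61 + 64 = +£154 billion.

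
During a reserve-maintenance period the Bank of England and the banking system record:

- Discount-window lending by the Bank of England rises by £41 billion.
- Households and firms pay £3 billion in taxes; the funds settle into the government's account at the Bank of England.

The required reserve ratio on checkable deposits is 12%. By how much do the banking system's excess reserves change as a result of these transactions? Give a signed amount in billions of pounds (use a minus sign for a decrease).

+£38.36 billion

Discount-window loan £41 billion: reserves +£41B, deposits 0.
Government account inflow £3 billion: reserves −£3B, deposits −£3B.
Totals: Δreserves = +£38B, Δdeposits = −£3B.
Δrequired reserves = 12% × −£3B = −£0.36B.
Δexcess reserves = Δreserves − Δrequired = +£38B − (−£0.36B) = +£38.36 billion.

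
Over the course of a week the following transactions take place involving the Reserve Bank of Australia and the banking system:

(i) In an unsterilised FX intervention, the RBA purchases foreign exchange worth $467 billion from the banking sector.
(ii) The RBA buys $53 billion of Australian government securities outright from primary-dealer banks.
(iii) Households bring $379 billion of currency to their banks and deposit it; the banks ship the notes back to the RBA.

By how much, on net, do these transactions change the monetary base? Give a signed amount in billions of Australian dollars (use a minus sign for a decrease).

FX purchase $467 billion: RBA balance sheet expands → +$467B.
OMO purchase (from banks) $53 billion: RBA balance sheet expands → +$53B.
Currency deposit $379 billion: just a shift between currency and reserves — both are base money → 0.
Net: 467 + 53 + 0 = +$520 billion.

+$520 billion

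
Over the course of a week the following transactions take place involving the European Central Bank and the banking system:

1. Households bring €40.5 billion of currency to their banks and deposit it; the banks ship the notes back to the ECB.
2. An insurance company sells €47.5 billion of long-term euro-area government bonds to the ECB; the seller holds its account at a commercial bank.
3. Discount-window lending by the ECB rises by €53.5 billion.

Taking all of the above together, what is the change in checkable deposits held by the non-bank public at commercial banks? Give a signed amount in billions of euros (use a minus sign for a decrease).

Currency deposit €40.5 billion: non-bank counterparties' bank balances rise → +€40.5B.
Asset purchase (from non-banks) €47.5 billion: non-bank counterparties' bank balances rise → +€47.5B.
Discount-window loan €53.5 billion: the counterparty is a bank, so public deposits are unchanged → 0.
Net: 40.5 + 47.5 + 0 = +€88 billion.

+€88 billion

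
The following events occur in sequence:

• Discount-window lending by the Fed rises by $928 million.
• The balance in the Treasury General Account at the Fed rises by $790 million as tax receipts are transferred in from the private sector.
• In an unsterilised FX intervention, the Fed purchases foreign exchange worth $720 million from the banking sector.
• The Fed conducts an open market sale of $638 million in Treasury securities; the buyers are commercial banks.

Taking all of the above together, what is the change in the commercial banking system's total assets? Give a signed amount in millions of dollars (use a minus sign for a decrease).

Fed balance sheet:
  Assets:      Securities −$638M, Loans to banks +$928M, Foreign assets +$720M
  Liabilities: Bank reserves +$220M, Government deposits +$790M
Commercial banking system:
  Assets:      Reserves at CB +$220M, Securities +$638M, Foreign assets −$720M
  Liabilities: Checkable deposits −$790M, Borrowings from CB +$928M
Change in total bank assets = +$138 million.

+$138 million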